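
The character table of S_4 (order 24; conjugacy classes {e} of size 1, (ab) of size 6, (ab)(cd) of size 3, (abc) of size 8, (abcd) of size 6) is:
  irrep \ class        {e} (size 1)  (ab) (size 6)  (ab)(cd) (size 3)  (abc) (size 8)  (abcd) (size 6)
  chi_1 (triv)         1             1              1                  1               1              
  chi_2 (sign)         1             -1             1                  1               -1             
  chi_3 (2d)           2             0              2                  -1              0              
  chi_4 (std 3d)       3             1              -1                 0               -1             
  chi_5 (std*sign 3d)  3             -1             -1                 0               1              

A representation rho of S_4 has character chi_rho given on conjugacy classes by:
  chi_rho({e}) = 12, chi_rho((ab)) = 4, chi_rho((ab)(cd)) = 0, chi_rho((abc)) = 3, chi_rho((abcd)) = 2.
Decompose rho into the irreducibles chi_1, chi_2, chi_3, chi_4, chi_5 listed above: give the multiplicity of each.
Multiplicities: chi_1: 3, chi_2: 0, chi_3: 0, chi_4: 2, chi_5: 1.

Explanation: Use <chi_rho, chi> = (1/|G|) sum_C |C| * chi_rho(C) * conj(chi(C)) with |G| = 24 for each irreducible chi in the table:
  <chi_rho, chi_1> = (1/24)[1*(12)*conj(1) + 6*(4)*conj(1) + 3*(0)*conj(1) + 8*(3)*conj(1) + 6*(2)*conj(1)]
      = (1/24)[(12) + (24) + (0) + (24) + (12)] = 72/24 = 3
  <chi_rho, chi_2> = (1/24)[1*(12)*conj(1) + 6*(4)*conj(-1) + 3*(0)*conj(1) + 8*(3)*conj(1) + 6*(2)*conj(-1)]
      = (1/24)[(12) + (-24) + (0) + (24) + (-12)] = 0/24 = 0
  <chi_rho, chi_3> = (1/24)[1*(12)*conj(2) + 6*(4)*conj(0) + 3*(0)*conj(2) + 8*(3)*conj(-1) + 6*(2)*conj(0)]
      = (1/24)[(24) + (0) + (0) + (-24) + (0)] = 0/24 = 0
  <chi_rho, chi_4> = (1/24)[1*(12)*conj(3) + 6*(4)*conj(1) + 3*(0)*conj(-1) + 8*(3)*conj(0) + 6*(2)*conj(-1)]
      = (1/24)[(36) + (24) + (0) + (0) + (-12)] = 48/24 = 2
  <chi_rho, chi_5> = (1/24)[1*(12)*conj(3) + 6*(4)*conj(-1) + 3*(0)*conj(-1) + 8*(3)*conj(0) + 6*(2)*conj(1)]
      = (1/24)[(36) + (-24) + (0) + (0) + (12)] = 24/24 = 1
Dimension check: dim(rho) = sum (mult * dim) = 3*1 + 0*1 + 0*2 + 2*3 + 1*3 = 12 = chi_rho(e) = 12.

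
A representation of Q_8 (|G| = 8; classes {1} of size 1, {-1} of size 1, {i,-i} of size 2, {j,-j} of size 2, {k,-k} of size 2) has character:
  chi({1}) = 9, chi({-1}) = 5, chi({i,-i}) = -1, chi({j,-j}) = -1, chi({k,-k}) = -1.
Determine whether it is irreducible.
Not irreducible (reducible): <chi, chi> = 14 > 1.

Working: <chi, chi> = (1/|G|) sum_C |C| * |chi(C)|^2 = (1/8)[1*|9|^2 + 1*|5|^2 + 2*|-1|^2 + 2*|-1|^2 + 2*|-1|^2]
  = (1/8)[(81) + (25) + (2) + (2) + (2)] = 112/8 = 14.
A character is irreducible iff <chi, chi> = 1, so this representation is reducible.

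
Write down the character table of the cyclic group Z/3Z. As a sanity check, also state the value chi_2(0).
Character table of Z/3Z (irreps indexed chi_0,...,chi_2 with chi_k(m) = zeta_3^(k*m), zeta_3 = exp(2*pi*i/3)):
  irrep \ class  {0} (size 1)  {1} (size 1)    {2} (size 1)  
  chi_0          1             1               1             
  chi_1          1             exp(2*I*pi/3)   exp(-2*I*pi/3)
  chi_2          1             exp(-2*I*pi/3)  exp(2*I*pi/3) 

Spot check: chi_2(0) = zeta_3^(2*0) = zeta_3^0 = 1.

Justification: Z/3Z is abelian, so all 3 irreducible complex representations are 1-dimensional. They are given by chi_k(m) = zeta_3^(k*m) for k = 0,...,2. Row orthogonality: sum_m chi_k(m) conj(chi_l(m)) = 3 * [k = l].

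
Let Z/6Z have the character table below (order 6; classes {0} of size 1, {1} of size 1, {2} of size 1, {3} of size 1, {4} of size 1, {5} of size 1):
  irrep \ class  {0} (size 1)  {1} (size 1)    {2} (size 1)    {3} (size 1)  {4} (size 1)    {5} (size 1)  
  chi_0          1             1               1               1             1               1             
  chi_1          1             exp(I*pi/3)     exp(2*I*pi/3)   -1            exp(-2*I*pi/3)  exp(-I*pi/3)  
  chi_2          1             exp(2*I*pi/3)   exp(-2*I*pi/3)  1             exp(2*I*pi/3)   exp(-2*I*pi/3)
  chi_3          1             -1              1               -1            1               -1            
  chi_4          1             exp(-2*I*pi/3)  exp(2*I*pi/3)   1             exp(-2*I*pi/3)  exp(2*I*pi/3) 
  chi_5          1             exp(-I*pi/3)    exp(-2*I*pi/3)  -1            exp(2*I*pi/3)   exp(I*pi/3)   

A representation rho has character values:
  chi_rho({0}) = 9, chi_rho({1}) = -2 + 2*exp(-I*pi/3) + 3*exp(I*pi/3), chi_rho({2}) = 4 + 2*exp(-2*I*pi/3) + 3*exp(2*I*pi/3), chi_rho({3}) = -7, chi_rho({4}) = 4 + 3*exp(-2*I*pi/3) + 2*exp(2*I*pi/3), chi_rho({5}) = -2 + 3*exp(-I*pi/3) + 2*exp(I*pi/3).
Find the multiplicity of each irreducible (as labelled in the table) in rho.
Multiplicities: chi_0: 1, chi_1: 3, chi_2: 0, chi_3: 3, chi_4: 0, chi_5: 2.

Justification: Use <chi_rho, chi> = (1/|G|) sum_C |C| * chi_rho(C) * conj(chi(C)) with |G| = 6 for each irreducible chi in the table:
  <chi_rho, chi_0> = (1/6)[1*(9)*conj(1) + 1*(-2 + 2*exp(-I*pi/3) + 3*exp(I*pi/3))*conj(1) + 1*(4 + 2*exp(-2*I*pi/3) + 3*exp(2*I*pi/3))*conj(1) + 1*(-7)*conj(1) + 1*(4 + 3*exp(-2*I*pi/3) + 2*exp(2*I*pi/3))*conj(1) + 1*(-2 + 3*exp(-I*pi/3) + 2*exp(I*pi/3))*conj(1)]
      = (1/6)[(9) + (-2 + 2*exp(-I*pi/3) + 3*exp(I*pi/3)) + (4 + 2*exp(-2*I*pi/3) + 3*exp(2*I*pi/3)) + (-7) + (4 + 3*exp(-2*I*pi/3) + 2*exp(2*I*pi/3)) + (-2 + 3*exp(-I*pi/3) + 2*exp(I*pi/3))] = 6/6 = 1
  <chi_rho, chi_1> = (1/6)[1*(9)*conj(1) + 1*(-2 + 2*exp(-I*pi/3) + 3*exp(I*pi/3))*conj(exp(I*pi/3)) + 1*(4 + 2*exp(-2*I*pi/3) + 3*exp(2*I*pi/3))*conj(exp(2*I*pi/3)) + 1*(-7)*conj(-1) + 1*(4 + 3*exp(-2*I*pi/3) + 2*exp(2*I*pi/3))*conj(exp(-2*I*pi/3)) + 1*(-2 + 3*exp(-I*pi/3) + 2*exp(I*pi/3))*conj(exp(-I*pi/3))]
      = (1/6)[(9) + (1) + (3 + 4*exp(-2*I*pi/3) + 2*exp(2*I*pi/3)) + (7) + (3 + 2*exp(-2*I*pi/3) + 4*exp(2*I*pi/3)) + (1)] = 18/6 = 3
  <chi_rho, chi_2> = (1/6)[1*(9)*conj(1) + 1*(-2 + 2*exp(-I*pi/3) + 3*exp(I*pi/3))*conj(exp(2*I*pi/3)) + 1*(4 + 2*exp(-2*I*pi/3) + 3*exp(2*I*pi/3))*conj(exp(-2*I*pi/3)) + 1*(-7)*conj(1) + 1*(4 + 3*exp(-2*I*pi/3) + 2*exp(2*I*pi/3))*conj(exp(2*I*pi/3)) + 1*(-2 + 3*exp(-I*pi/3) + 2*exp(I*pi/3))*conj(exp(-2*I*pi/3))]
      = (1/6)[(9) + (-2 + 3*exp(-I*pi/3) - 2*exp(-2*I*pi/3)) + (2 + 3*exp(-2*I*pi/3) + 4*exp(2*I*pi/3)) + (-7) + (2 + 4*exp(-2*I*pi/3) + 3*exp(2*I*pi/3)) + (-2 - 2*exp(2*I*pi/3) + 3*exp(I*pi/3))] = 0/6 = 0
  <chi_rho, chi_3> = (1/6)[1*(9)*conj(1) + 1*(-2 + 2*exp(-I*pi/3) + 3*exp(I*pi/3))*conj(-1) + 1*(4 + 2*exp(-2*I*pi/3) + 3*exp(2*I*pi/3))*conj(1) + 1*(-7)*conj(-1) + 1*(4 + 3*exp(-2*I*pi/3) + 2*exp(2*I*pi/3))*conj(1) + 1*(-2 + 3*exp(-I*pi/3) + 2*exp(I*pi/3))*conj(-1)]
      = (1/6)[(9) + (2 - 3*exp(I*pi/3) - 2*exp(-I*pi/3)) + (4 + 2*exp(-2*I*pi/3) + 3*exp(2*I*pi/3)) + (7) + (4 + 3*exp(-2*I*pi/3) + 2*exp(2*I*pi/3)) + (2 - 2*exp(I*pi/3) - 3*exp(-I*pi/3))] = 18/6 = 3
  <chi_rho, chi_4> = (1/6)[1*(9)*conj(1) + 1*(-2 + 2*exp(-I*pi/3) + 3*exp(I*pi/3))*conj(exp(-2*I*pi/3)) + 1*(4 + 2*exp(-2*I*pi/3) + 3*exp(2*I*pi/3))*conj(exp(2*I*pi/3)) + 1*(-7)*conj(1) + 1*(4 + 3*exp(-2*I*pi/3) + 2*exp(2*I*pi/3))*conj(exp(-2*I*pi/3)) + 1*(-2 + 3*exp(-I*pi/3) + 2*exp(I*pi/3))*conj(exp(2*I*pi/3))]
      = (1/6)[(9) + (-1) + (3 + 4*exp(-2*I*pi/3) + 2*exp(2*I*pi/3)) + (-7) + (3 + 2*exp(-2*I*pi/3) + 4*exp(2*I*pi/3)) + (-1)] = 0/6 = 0
  <chi_rho, chi_5> = (1/6)[1*(9)*conj(1) + 1*(-2 + 2*exp(-I*pi/3) + 3*exp(I*pi/3))*conj(exp(-I*pi/3)) + 1*(4 + 2*exp(-2*I*pi/3) + 3*exp(2*I*pi/3))*conj(exp(-2*I*pi/3)) + 1*(-7)*conj(-1) + 1*(4 + 3*exp(-2*I*pi/3) + 2*exp(2*I*pi/3))*conj(exp(2*I*pi/3)) + 1*(-2 + 3*exp(-I*pi/3) + 2*exp(I*pi/3))*conj(exp(I*pi/3))]
      = (1/6)[(9) + (2 - 2*exp(I*pi/3) + 3*exp(2*I*pi/3)) + (2 + 3*exp(-2*I*pi/3) + 4*exp(2*I*pi/3)) + (7) + (2 + 4*exp(-2*I*pi/3) + 3*exp(2*I*pi/3)) + (2 + 3*exp(-2*I*pi/3) - 2*exp(-I*pi/3))] = 12/6 = 2
(Exp terms are combined using exp(i*s)*conj(exp(i*t)) = exp(i*(s-t)), and sums of them are collapsed using the identity that for every m > 1 the m distinct m-th roots of unity sum to 0, e.g. 1 + exp(2*I*pi/3) + exp(-2*I*pi/3) = 0.)
Dimension check: dim(rho) = sum (mult * dim) = 1*1 + 3*1 + 0*1 + 3*1 + 0*1 + 2*1 = 9 = chi_rho(e) = 9.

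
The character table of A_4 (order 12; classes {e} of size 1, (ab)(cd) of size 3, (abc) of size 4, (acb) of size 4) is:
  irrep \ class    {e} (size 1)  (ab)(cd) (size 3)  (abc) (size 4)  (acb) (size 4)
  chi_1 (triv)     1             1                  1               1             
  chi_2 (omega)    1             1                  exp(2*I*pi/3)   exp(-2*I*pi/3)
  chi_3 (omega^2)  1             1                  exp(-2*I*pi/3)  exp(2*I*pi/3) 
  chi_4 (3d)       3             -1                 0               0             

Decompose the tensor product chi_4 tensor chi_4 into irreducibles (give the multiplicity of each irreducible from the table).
chi_4 tensor chi_4 = chi_1 + chi_2 + chi_3 + 2*chi_4 (all other irreducibles have multiplicity 0).

Working: The character of a tensor product is the pointwise product (chi_4 * chi_4)(C) = chi_4(C) * chi_4(C):
  {e}: (3)*(3), (ab)(cd): (-1)*(-1), (abc): (0)*(0), (acb): (0)*(0)
so (chi_4 * chi_4) takes values
  {e} -> 9, (ab)(cd) -> 1, (abc) -> 0, (acb) -> 0.
Now take the inner product of this character with each irreducible chi from the table, <chi_4*chi_4, chi> = (1/12) sum_C |C| (chi_4*chi_4)(C) conj(chi(C)):
  <chi_4*chi_4, chi_1> = (1/12)[1*(9)*conj(1) + 3*(1)*conj(1) + 4*(0)*conj(1) + 4*(0)*conj(1)]
      = (1/12)[(9) + (3) + (0) + (0)] = 12/12 = 1
  <chi_4*chi_4, chi_2> = (1/12)[1*(9)*conj(1) + 3*(1)*conj(1) + 4*(0)*conj(exp(2*I*pi/3)) + 4*(0)*conj(exp(-2*I*pi/3))]
      = (1/12)[(9) + (3) + (0) + (0)] = 12/12 = 1
  <chi_4*chi_4, chi_3> = (1/12)[1*(9)*conj(1) + 3*(1)*conj(1) + 4*(0)*conj(exp(-2*I*pi/3)) + 4*(0)*conj(exp(2*I*pi/3))]
      = (1/12)[(9) + (3) + (0) + (0)] = 12/12 = 1
  <chi_4*chi_4, chi_4> = (1/12)[1*(9)*conj(3) + 3*(1)*conj(-1) + 4*(0)*conj(0) + 4*(0)*conj(0)]
      = (1/12)[(27) + (-3) + (0) + (0)] = 24/12 = 2
(Exp terms are combined using exp(i*s)*conj(exp(i*t)) = exp(i*(s-t)), and sums of them are collapsed using the identity that for every m > 1 the m distinct m-th roots of unity sum to 0, e.g. 1 + exp(2*I*pi/3) + exp(-2*I*pi/3) = 0.)
Hence the multiplicities are chi_1: 1, chi_2: 1, chi_3: 1, chi_4: 2. Dimension check: dim(chi_4)*dim(chi_4) = 3*3 = 9 and sum (mult * dim) = 1*1 + 1*1 + 1*1 + 2*3 = 9.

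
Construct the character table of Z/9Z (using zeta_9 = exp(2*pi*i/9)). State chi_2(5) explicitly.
Character table of Z/9Z (irreps indexed chi_0,...,chi_8 with chi_k(m) = zeta_9^(k*m), zeta_9 = exp(2*pi*i/9)):
  irrep \ class  {0} (size 1)  {1} (size 1)    {2} (size 1)    {3} (size 1)    {4} (size 1)    {5} (size 1)    {6} (size 1)    {7} (size 1)    {8} (size 1)  
  chi_0          1             1               1               1               1               1               1               1               1             
  chi_1          1             exp(2*I*pi/9)   exp(4*I*pi/9)   exp(2*I*pi/3)   exp(8*I*pi/9)   exp(-8*I*pi/9)  exp(-2*I*pi/3)  exp(-4*I*pi/9)  exp(-2*I*pi/9)
  chi_2          1             exp(4*I*pi/9)   exp(8*I*pi/9)   exp(-2*I*pi/3)  exp(-2*I*pi/9)  exp(2*I*pi/9)   exp(2*I*pi/3)   exp(-8*I*pi/9)  exp(-4*I*pi/9)
  chi_3          1             exp(2*I*pi/3)   exp(-2*I*pi/3)  1               exp(2*I*pi/3)   exp(-2*I*pi/3)  1               exp(2*I*pi/3)   exp(-2*I*pi/3)
  chi_4          1             exp(8*I*pi/9)   exp(-2*I*pi/9)  exp(2*I*pi/3)   exp(-4*I*pi/9)  exp(4*I*pi/9)   exp(-2*I*pi/3)  exp(2*I*pi/9)   exp(-8*I*pi/9)
  chi_5          1             exp(-8*I*pi/9)  exp(2*I*pi/9)   exp(-2*I*pi/3)  exp(4*I*pi/9)   exp(-4*I*pi/9)  exp(2*I*pi/3)   exp(-2*I*pi/9)  exp(8*I*pi/9) 
  chi_6          1             exp(-2*I*pi/3)  exp(2*I*pi/3)   1               exp(-2*I*pi/3)  exp(2*I*pi/3)   1               exp(-2*I*pi/3)  exp(2*I*pi/3) 
  chi_7          1             exp(-4*I*pi/9)  exp(-8*I*pi/9)  exp(2*I*pi/3)   exp(2*I*pi/9)   exp(-2*I*pi/9)  exp(-2*I*pi/3)  exp(8*I*pi/9)   exp(4*I*pi/9) 
  chi_8          1             exp(-2*I*pi/9)  exp(-4*I*pi/9)  exp(-2*I*pi/3)  exp(-8*I*pi/9)  exp(8*I*pi/9)   exp(2*I*pi/3)   exp(4*I*pi/9)   exp(2*I*pi/9) 

Spot check: chi_2(5) = zeta_9^(2*5) = zeta_9^10 = exp(2*I*pi/9).

Derivation: Z/9Z is abelian, so all 9 irreducible complex representations are 1-dimensional. They are given by chi_k(m) = zeta_9^(k*m) for k = 0,...,8. Row orthogonality: sum_m chi_k(m) conj(chi_l(m)) = 9 * [k = l].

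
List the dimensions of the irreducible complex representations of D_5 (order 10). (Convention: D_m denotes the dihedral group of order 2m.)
Dimensions: 1, 1, 2, 2

Derivation: There are 4 irreducibles (= number of conjugacy classes). Their dimensions d_i satisfy sum d_i^2 = |G| = 10: 1 + 1 + 4 + 4 = 10.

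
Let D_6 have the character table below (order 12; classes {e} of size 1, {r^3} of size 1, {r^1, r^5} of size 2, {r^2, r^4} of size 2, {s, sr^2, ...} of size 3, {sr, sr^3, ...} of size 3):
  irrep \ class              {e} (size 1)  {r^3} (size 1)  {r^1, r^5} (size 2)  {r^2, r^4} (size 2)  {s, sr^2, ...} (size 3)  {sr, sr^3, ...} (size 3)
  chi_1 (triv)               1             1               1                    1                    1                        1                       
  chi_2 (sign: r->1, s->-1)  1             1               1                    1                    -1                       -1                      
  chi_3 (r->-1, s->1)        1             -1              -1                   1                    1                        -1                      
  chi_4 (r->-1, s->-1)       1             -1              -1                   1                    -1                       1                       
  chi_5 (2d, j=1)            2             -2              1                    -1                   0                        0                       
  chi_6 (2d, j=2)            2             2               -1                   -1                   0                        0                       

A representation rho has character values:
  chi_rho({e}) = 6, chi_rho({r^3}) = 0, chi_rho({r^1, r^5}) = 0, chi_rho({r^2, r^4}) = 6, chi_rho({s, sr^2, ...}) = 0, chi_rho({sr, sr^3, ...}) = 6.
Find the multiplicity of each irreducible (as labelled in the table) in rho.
Multiplicities: chi_1: 3, chi_2: 0, chi_3: 0, chi_4: 3, chi_5: 0, chi_6: 0.

Use <chi_rho, chi> = (1/|G|) sum_C |C| * chi_rho(C) * conj(chi(C)) with |G| = 12 for each irreducible chi in the table:
  <chi_rho, chi_1> = (1/12)[1*(6)*conj(1) + 1*(0)*conj(1) + 2*(0)*conj(1) + 2*(6)*conj(1) + 3*(0)*conj(1) + 3*(6)*conj(1)]
      = (1/12)[(6) + (0) + (0) + (12) + (0) + (18)] = 36/12 = 3
  <chi_rho, chi_2> = (1/12)[1*(6)*conj(1) + 1*(0)*conj(1) + 2*(0)*conj(1) + 2*(6)*conj(1) + 3*(0)*conj(-1) + 3*(6)*conj(-1)]
      = (1/12)[(6) + (0) + (0) + (12) + (0) + (-18)] = 0/12 = 0
  <chi_rho, chi_3> = (1/12)[1*(6)*conj(1) + 1*(0)*conj(-1) + 2*(0)*conj(-1) + 2*(6)*conj(1) + 3*(0)*conj(1) + 3*(6)*conj(-1)]
      = (1/12)[(6) + (0) + (0) + (12) + (0) + (-18)] = 0/12 = 0
  <chi_rho, chi_4> = (1/12)[1*(6)*conj(1) + 1*(0)*conj(-1) + 2*(0)*conj(-1) + 2*(6)*conj(1) + 3*(0)*conj(-1) + 3*(6)*conj(1)]
      = (1/12)[(6) + (0) + (0) + (12) + (0) + (18)] = 36/12 = 3
  <chi_rho, chi_5> = (1/12)[1*(6)*conj(2) + 1*(0)*conj(-2) + 2*(0)*conj(1) + 2*(6)*conj(-1) + 3*(0)*conj(0) + 3*(6)*conj(0)]
      = (1/12)[(12) + (0) + (0) + (-12) + (0) + (0)] = 0/12 = 0
  <chi_rho, chi_6> = (1/12)[1*(6)*conj(2) + 1*(0)*conj(2) + 2*(0)*conj(-1) + 2*(6)*conj(-1) + 3*(0)*conj(0) + 3*(6)*conj(0)]
      = (1/12)[(12) + (0) + (0) + (-12) + (0) + (0)] = 0/12 = 0
Dimension check: dim(rho) = sum (mult * dim) = 3*1 + 0*1 + 0*1 + 3*1 + 0*2 + 0*2 = 6 = chi_rho(e) = 6.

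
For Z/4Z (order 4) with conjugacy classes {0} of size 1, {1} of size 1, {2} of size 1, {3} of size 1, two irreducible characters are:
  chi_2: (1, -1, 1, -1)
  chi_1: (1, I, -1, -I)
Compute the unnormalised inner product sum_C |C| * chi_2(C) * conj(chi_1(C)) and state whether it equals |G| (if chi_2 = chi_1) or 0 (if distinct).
Sum = 0; so <chi_2, chi_1> = 0 (distinct irreducibles are orthogonal).

Compute term by term over conjugacy classes (|C| * chi_2(C) * conj(chi_1(C))):
  1*(1)*conj(1) + 1*(-1)*conj(I) + 1*(1)*conj(-1) + 1*(-1)*conj(-I)
  = (1) + (I) + (-1) + (-I)
  = 0.
(Exp terms are combined using exp(i*s)*conj(exp(i*t)) = exp(i*(s-t)), and sums of them are collapsed using the identity that for every m > 1 the m distinct m-th roots of unity sum to 0, e.g. 1 + exp(2*I*pi/3) + exp(-2*I*pi/3) = 0.)
Dividing by |G| = 4 gives 0/4 = 0, matching the row-orthogonality relation <chi_2, chi_1> = [chi_2 = chi_1].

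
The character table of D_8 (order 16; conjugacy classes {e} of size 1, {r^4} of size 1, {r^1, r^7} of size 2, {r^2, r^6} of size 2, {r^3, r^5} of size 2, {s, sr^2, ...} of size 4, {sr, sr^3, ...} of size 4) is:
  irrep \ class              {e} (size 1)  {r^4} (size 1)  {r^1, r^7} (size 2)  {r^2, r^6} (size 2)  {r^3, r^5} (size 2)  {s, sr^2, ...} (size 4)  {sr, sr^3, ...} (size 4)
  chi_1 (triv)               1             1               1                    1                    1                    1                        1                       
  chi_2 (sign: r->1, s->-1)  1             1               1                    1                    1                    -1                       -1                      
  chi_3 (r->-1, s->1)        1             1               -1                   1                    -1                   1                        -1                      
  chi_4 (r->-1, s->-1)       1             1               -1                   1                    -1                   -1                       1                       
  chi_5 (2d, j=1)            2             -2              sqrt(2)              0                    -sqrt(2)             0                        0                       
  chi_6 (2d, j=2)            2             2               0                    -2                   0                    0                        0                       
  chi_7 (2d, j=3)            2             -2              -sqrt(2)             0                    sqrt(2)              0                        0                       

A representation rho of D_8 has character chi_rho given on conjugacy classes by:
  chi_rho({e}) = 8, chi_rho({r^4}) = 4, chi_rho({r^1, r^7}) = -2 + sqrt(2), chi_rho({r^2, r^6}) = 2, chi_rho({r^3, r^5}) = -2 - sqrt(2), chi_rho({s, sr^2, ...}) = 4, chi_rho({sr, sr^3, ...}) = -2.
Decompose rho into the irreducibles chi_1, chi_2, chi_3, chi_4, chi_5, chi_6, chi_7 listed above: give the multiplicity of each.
Multiplicities: chi_1: 1, chi_2: 0, chi_3: 3, chi_4: 0, chi_5: 1, chi_6: 1, chi_7: 0.

Explanation: Use <chi_rho, chi> = (1/|G|) sum_C |C| * chi_rho(C) * conj(chi(C)) with |G| = 16 for each irreducible chi in the table:
  <chi_rho, chi_1> = (1/16)[1*(8)*conj(1) + 1*(4)*conj(1) + 2*(-2 + sqrt(2))*conj(1) + 2*(2)*conj(1) + 2*(-2 - sqrt(2))*conj(1) + 4*(4)*conj(1) + 4*(-2)*conj(1)]
      = (1/16)[(8) + (4) + (-4 + 2*sqrt(2)) + (4) + (-4 - 2*sqrt(2)) + (16) + (-8)] = 16/16 = 1
  <chi_rho, chi_2> = (1/16)[1*(8)*conj(1) + 1*(4)*conj(1) + 2*(-2 + sqrt(2))*conj(1) + 2*(2)*conj(1) + 2*(-2 - sqrt(2))*conj(1) + 4*(4)*conj(-1) + 4*(-2)*conj(-1)]
      = (1/16)[(8) + (4) + (-4 + 2*sqrt(2)) + (4) + (-4 - 2*sqrt(2)) + (-16) + (8)] = 0/16 = 0
  <chi_rho, chi_3> = (1/16)[1*(8)*conj(1) + 1*(4)*conj(1) + 2*(-2 + sqrt(2))*conj(-1) + 2*(2)*conj(1) + 2*(-2 - sqrt(2))*conj(-1) + 4*(4)*conj(1) + 4*(-2)*conj(-1)]
      = (1/16)[(8) + (4) + (4 - 2*sqrt(2)) + (4) + (2*sqrt(2) + 4) + (16) + (8)] = 48/16 = 3
  <chi_rho, chi_4> = (1/16)[1*(8)*conj(1) + 1*(4)*conj(1) + 2*(-2 + sqrt(2))*conj(-1) + 2*(2)*conj(1) + 2*(-2 - sqrt(2))*conj(-1) + 4*(4)*conj(-1) + 4*(-2)*conj(1)]
      = (1/16)[(8) + (4) + (4 - 2*sqrt(2)) + (4) + (2*sqrt(2) + 4) + (-16) + (-8)] = 0/16 = 0
  <chi_rho, chi_5> = (1/16)[1*(8)*conj(2) + 1*(4)*conj(-2) + 2*(-2 + sqrt(2))*conj(sqrt(2)) + 2*(2)*conj(0) + 2*(-2 - sqrt(2))*conj(-sqrt(2)) + 4*(4)*conj(0) + 4*(-2)*conj(0)]
      = (1/16)[(16) + (-8) + (4 - 4*sqrt(2)) + (0) + (4 + 4*sqrt(2)) + (0) + (0)] = 16/16 = 1
  <chi_rho, chi_6> = (1/16)[1*(8)*conj(2) + 1*(4)*conj(2) + 2*(-2 + sqrt(2))*conj(0) + 2*(2)*conj(-2) + 2*(-2 - sqrt(2))*conj(0) + 4*(4)*conj(0) + 4*(-2)*conj(0)]
      = (1/16)[(16) + (8) + (0) + (-8) + (0) + (0) + (0)] = 16/16 = 1
  <chi_rho, chi_7> = (1/16)[1*(8)*conj(2) + 1*(4)*conj(-2) + 2*(-2 + sqrt(2))*conj(-sqrt(2)) + 2*(2)*conj(0) + 2*(-2 - sqrt(2))*conj(sqrt(2)) + 4*(4)*conj(0) + 4*(-2)*conj(0)]
      = (1/16)[(16) + (-8) + (-4 + 4*sqrt(2)) + (0) + (-4*sqrt(2) - 4) + (0) + (0)] = 0/16 = 0
Dimension check: dim(rho) = sum (mult * dim) = 1*1 + 0*1 + 3*1 + 0*1 + 1*2 + 1*2 + 0*2 = 8 = chi_rho(e) = 8.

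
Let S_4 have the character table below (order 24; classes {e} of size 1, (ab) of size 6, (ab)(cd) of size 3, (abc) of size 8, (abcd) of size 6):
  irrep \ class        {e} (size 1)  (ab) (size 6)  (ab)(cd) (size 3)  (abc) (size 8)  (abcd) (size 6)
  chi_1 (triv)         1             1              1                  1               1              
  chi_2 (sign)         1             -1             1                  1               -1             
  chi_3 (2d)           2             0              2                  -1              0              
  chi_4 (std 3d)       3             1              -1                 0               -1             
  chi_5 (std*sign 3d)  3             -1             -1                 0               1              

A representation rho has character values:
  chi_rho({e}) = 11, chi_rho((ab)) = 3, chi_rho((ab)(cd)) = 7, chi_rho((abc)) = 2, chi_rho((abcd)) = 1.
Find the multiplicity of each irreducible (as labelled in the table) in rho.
Multiplicities: chi_1: 3, chi_2: 1, chi_3: 2, chi_4: 1, chi_5: 0.

Working: Use <chi_rho, chi> = (1/|G|) sum_C |C| * chi_rho(C) * conj(chi(C)) with |G| = 24 for each irreducible chi in the table:
  <chi_rho, chi_1> = (1/24)[1*(11)*conj(1) + 6*(3)*conj(1) + 3*(7)*conj(1) + 8*(2)*conj(1) + 6*(1)*conj(1)]
      = (1/24)[(11) + (18) + (21) + (16) + (6)] = 72/24 = 3
  <chi_rho, chi_2> = (1/24)[1*(11)*conj(1) + 6*(3)*conj(-1) + 3*(7)*conj(1) + 8*(2)*conj(1) + 6*(1)*conj(-1)]
      = (1/24)[(11) + (-18) + (21) + (16) + (-6)] = 24/24 = 1
  <chi_rho, chi_3> = (1/24)[1*(11)*conj(2) + 6*(3)*conj(0) + 3*(7)*conj(2) + 8*(2)*conj(-1) + 6*(1)*conj(0)]
      = (1/24)[(22) + (0) + (42) + (-16) + (0)] = 48/24 = 2
  <chi_rho, chi_4> = (1/24)[1*(11)*conj(3) + 6*(3)*conj(1) + 3*(7)*conj(-1) + 8*(2)*conj(0) + 6*(1)*conj(-1)]
      = (1/24)[(33) + (18) + (-21) + (0) + (-6)] = 24/24 = 1
  <chi_rho, chi_5> = (1/24)[1*(11)*conj(3) + 6*(3)*conj(-1) + 3*(7)*conj(-1) + 8*(2)*conj(0) + 6*(1)*conj(1)]
      = (1/24)[(33) + (-18) + (-21) + (0) + (6)] = 0/24 = 0
Dimension check: dim(rho) = sum (mult * dim) = 3*1 + 1*1 + 2*2 + 1*3 + 0*3 = 11 = chi_rho(e) = 11.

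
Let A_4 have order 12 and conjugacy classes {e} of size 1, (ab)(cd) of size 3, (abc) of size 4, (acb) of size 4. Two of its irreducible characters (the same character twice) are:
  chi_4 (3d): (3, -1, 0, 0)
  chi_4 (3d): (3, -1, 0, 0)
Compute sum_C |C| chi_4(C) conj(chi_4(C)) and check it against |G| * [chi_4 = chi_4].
Sum = 12 = |G| = 12; so <chi_4, chi_4> = 1 (norm-1 confirms irreducibility).

Working: Compute term by term over conjugacy classes (|C| * chi_4(C) * conj(chi_4(C))):
  1*(3)*conj(3) + 3*(-1)*conj(-1) + 4*(0)*conj(0) + 4*(0)*conj(0)
  = (9) + (3) + (0) + (0)
  = 12.
(Exp terms are combined using exp(i*s)*conj(exp(i*t)) = exp(i*(s-t)), and sums of them are collapsed using the identity that for every m > 1 the m distinct m-th roots of unity sum to 0, e.g. 1 + exp(2*I*pi/3) + exp(-2*I*pi/3) = 0.)
Dividing by |G| = 12 gives 12/12 = 1, matching the row-orthogonality relation <chi_4, chi_4> = [chi_4 = chi_4].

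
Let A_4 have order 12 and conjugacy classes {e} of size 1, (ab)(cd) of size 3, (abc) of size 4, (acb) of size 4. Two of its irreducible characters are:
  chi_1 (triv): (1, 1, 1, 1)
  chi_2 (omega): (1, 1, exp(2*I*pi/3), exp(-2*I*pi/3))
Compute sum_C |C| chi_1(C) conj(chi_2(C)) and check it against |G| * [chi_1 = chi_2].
Sum = 0; so <chi_1, chi_2> = 0 (distinct irreducibles are orthogonal).

Why: Compute term by term over conjugacy classes (|C| * chi_1(C) * conj(chi_2(C))):
  1*(1)*conj(1) + 3*(1)*conj(1) + 4*(1)*conj(exp(2*I*pi/3)) + 4*(1)*conj(exp(-2*I*pi/3))
  = (1) + (3) + (4*exp(-2*I*pi/3)) + (4*exp(2*I*pi/3))
  = 0.
(Exp terms are combined using exp(i*s)*conj(exp(i*t)) = exp(i*(s-t)), and sums of them are collapsed using the identity that for every m > 1 the m distinct m-th roots of unity sum to 0, e.g. 1 + exp(2*I*pi/3) + exp(-2*I*pi/3) = 0.)
Dividing by |G| = 12 gives 0/12 = 0, matching the row-orthogonality relation <chi_1, chi_2> = [chi_1 = chi_2].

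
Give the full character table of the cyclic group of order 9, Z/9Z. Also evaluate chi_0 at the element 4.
Character table of Z/9Z (irreps indexed chi_0,...,chi_8 with chi_k(m) = zeta_9^(k*m), zeta_9 = exp(2*pi*i/9)):
  irrep \ class  {0} (size 1)  {1} (size 1)    {2} (size 1)    {3} (size 1)    {4} (size 1)    {5} (size 1)    {6} (size 1)    {7} (size 1)    {8} (size 1)  
  chi_0          1             1               1               1               1               1               1               1               1             
  chi_1          1             exp(2*I*pi/9)   exp(4*I*pi/9)   exp(2*I*pi/3)   exp(8*I*pi/9)   exp(-8*I*pi/9)  exp(-2*I*pi/3)  exp(-4*I*pi/9)  exp(-2*I*pi/9)
  chi_2          1             exp(4*I*pi/9)   exp(8*I*pi/9)   exp(-2*I*pi/3)  exp(-2*I*pi/9)  exp(2*I*pi/9)   exp(2*I*pi/3)   exp(-8*I*pi/9)  exp(-4*I*pi/9)
  chi_3          1             exp(2*I*pi/3)   exp(-2*I*pi/3)  1               exp(2*I*pi/3)   exp(-2*I*pi/3)  1               exp(2*I*pi/3)   exp(-2*I*pi/3)
  chi_4          1             exp(8*I*pi/9)   exp(-2*I*pi/9)  exp(2*I*pi/3)   exp(-4*I*pi/9)  exp(4*I*pi/9)   exp(-2*I*pi/3)  exp(2*I*pi/9)   exp(-8*I*pi/9)
  chi_5          1             exp(-8*I*pi/9)  exp(2*I*pi/9)   exp(-2*I*pi/3)  exp(4*I*pi/9)   exp(-4*I*pi/9)  exp(2*I*pi/3)   exp(-2*I*pi/9)  exp(8*I*pi/9) 
  chi_6          1             exp(-2*I*pi/3)  exp(2*I*pi/3)   1               exp(-2*I*pi/3)  exp(2*I*pi/3)   1               exp(-2*I*pi/3)  exp(2*I*pi/3) 
  chi_7          1             exp(-4*I*pi/9)  exp(-8*I*pi/9)  exp(2*I*pi/3)   exp(2*I*pi/9)   exp(-2*I*pi/9)  exp(-2*I*pi/3)  exp(8*I*pi/9)   exp(4*I*pi/9) 
  chi_8          1             exp(-2*I*pi/9)  exp(-4*I*pi/9)  exp(-2*I*pi/3)  exp(-8*I*pi/9)  exp(8*I*pi/9)   exp(2*I*pi/3)   exp(4*I*pi/9)   exp(2*I*pi/9) 

Spot check: chi_0(4) = zeta_9^(0*4) = zeta_9^0 = 1.

Reasoning: Z/9Z is abelian, so all 9 irreducible complex representations are 1-dimensional. They are given by chi_k(m) = zeta_9^(k*m) for k = 0,...,8. Row orthogonality: sum_m chi_k(m) conj(chi_l(m)) = 9 * [k = l].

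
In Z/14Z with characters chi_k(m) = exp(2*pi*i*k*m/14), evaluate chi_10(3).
chi_10(3) = zeta_14^30 = exp(2*I*pi/7)

chi_10(3) = zeta_14^(10*3) = zeta_14^30. Since zeta_14^14 = 1, this equals zeta_14^2 = exp(2*pi*i*2/14) = exp(2*I*pi/7).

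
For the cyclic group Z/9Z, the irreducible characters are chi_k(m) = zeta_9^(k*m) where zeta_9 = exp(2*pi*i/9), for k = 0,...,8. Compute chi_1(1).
chi_1(1) = zeta_9^1 = exp(2*I*pi/9)

chi_1(1) = zeta_9^(1*1) = zeta_9^1. Since zeta_9^9 = 1, this equals zeta_9^1 = exp(2*pi*i*1/9) = exp(2*I*pi/9).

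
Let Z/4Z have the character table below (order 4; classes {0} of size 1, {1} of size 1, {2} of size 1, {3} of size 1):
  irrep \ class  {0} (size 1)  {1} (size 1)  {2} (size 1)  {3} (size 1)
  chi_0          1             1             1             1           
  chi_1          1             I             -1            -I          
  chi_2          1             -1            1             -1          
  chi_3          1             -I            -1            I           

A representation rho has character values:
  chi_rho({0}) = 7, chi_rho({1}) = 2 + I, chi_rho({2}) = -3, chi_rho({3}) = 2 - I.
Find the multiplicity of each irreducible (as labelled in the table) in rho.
Multiplicities: chi_0: 2, chi_1: 3, chi_2: 0, chi_3: 2.

Argument: Use <chi_rho, chi> = (1/|G|) sum_C |C| * chi_rho(C) * conj(chi(C)) with |G| = 4 for each irreducible chi in the table:
  <chi_rho, chi_0> = (1/4)[1*(7)*conj(1) + 1*(2 + I)*conj(1) + 1*(-3)*conj(1) + 1*(2 - I)*conj(1)]
      = (1/4)[(7) + (2 + I) + (-3) + (2 - I)] = 8/4 = 2
  <chi_rho, chi_1> = (1/4)[1*(7)*conj(1) + 1*(2 + I)*conj(I) + 1*(-3)*conj(-1) + 1*(2 - I)*conj(-I)]
      = (1/4)[(7) + (1 - 2*I) + (3) + (1 + 2*I)] = 12/4 = 3
  <chi_rho, chi_2> = (1/4)[1*(7)*conj(1) + 1*(2 + I)*conj(-1) + 1*(-3)*conj(1) + 1*(2 - I)*conj(-1)]
      = (1/4)[(7) + (-2 - I) + (-3) + (-2 + I)] = 0/4 = 0
  <chi_rho, chi_3> = (1/4)[1*(7)*conj(1) + 1*(2 + I)*conj(-I) + 1*(-3)*conj(-1) + 1*(2 - I)*conj(I)]
      = (1/4)[(7) + (-1 + 2*I) + (3) + (-1 - 2*I)] = 8/4 = 2
(Exp terms are combined using exp(i*s)*conj(exp(i*t)) = exp(i*(s-t)), and sums of them are collapsed using the identity that for every m > 1 the m distinct m-th roots of unity sum to 0, e.g. 1 + exp(2*I*pi/3) + exp(-2*I*pi/3) = 0.)
Dimension check: dim(rho) = sum (mult * dim) = 2*1 + 3*1 + 0*1 + 2*1 = 7 = chi_rho(e) = 7.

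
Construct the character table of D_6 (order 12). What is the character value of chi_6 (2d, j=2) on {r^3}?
Conjugacy classes: {e} of size 1, {r^3} of size 1, {r^1, r^5} of size 2, {r^2, r^4} of size 2, {s, sr^2, ...} of size 3, {sr, sr^3, ...} of size 3.
Character table:
  irrep \ class              {e} (size 1)  {r^3} (size 1)  {r^1, r^5} (size 2)  {r^2, r^4} (size 2)  {s, sr^2, ...} (size 3)  {sr, sr^3, ...} (size 3)
  chi_1 (triv)               1             1               1                    1                    1                        1                       
  chi_2 (sign: r->1, s->-1)  1             1               1                    1                    -1                       -1                      
  chi_3 (r->-1, s->1)        1             -1              -1                   1                    1                        -1                      
  chi_4 (r->-1, s->-1)       1             -1              -1                   1                    -1                       1                       
  chi_5 (2d, j=1)            2             -2              1                    -1                   0                        0                       
  chi_6 (2d, j=2)            2             2               -1                   -1                   0                        0                       

Spot check: chi_6 (2d, j=2) on {r^3} = 2.

Argument: D_6 has order 2*6 = 12 with 6 conjugacy classes, hence 6 irreducibles. Sum of squared dims 1 + 1 + 1 + 1 + 4 + 4 = 12 = |G|. Linear characters come from the abelianisation; the 2-dimensional irreps have character r^k -> 2*cos(2*pi*j*k/6), reflections -> 0.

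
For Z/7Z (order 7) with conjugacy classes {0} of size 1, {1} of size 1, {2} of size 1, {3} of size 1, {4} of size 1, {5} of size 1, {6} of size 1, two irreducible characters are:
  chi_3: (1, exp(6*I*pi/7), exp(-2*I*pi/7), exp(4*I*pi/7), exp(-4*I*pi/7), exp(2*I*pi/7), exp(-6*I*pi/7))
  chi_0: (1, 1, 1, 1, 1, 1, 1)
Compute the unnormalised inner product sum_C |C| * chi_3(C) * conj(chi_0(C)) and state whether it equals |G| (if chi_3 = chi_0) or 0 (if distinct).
Sum = 0; so <chi_3, chi_0> = 0 (distinct irreducibles are orthogonal).

Why: Compute term by term over conjugacy classes (|C| * chi_3(C) * conj(chi_0(C))):
  1*(1)*conj(1) + 1*(exp(6*I*pi/7))*conj(1) + 1*(exp(-2*I*pi/7))*conj(1) + 1*(exp(4*I*pi/7))*conj(1) + 1*(exp(-4*I*pi/7))*conj(1) + 1*(exp(2*I*pi/7))*conj(1) + 1*(exp(-6*I*pi/7))*conj(1)
  = (1) + (exp(6*I*pi/7)) + (exp(-2*I*pi/7)) + (exp(4*I*pi/7)) + (exp(-4*I*pi/7)) + (exp(2*I*pi/7)) + (exp(-6*I*pi/7))
  = 0.
(Exp terms are combined using exp(i*s)*conj(exp(i*t)) = exp(i*(s-t)), and sums of them are collapsed using the identity that for every m > 1 the m distinct m-th roots of unity sum to 0, e.g. 1 + exp(2*I*pi/3) + exp(-2*I*pi/3) = 0.)
Dividing by |G| = 7 gives 0/7 = 0, matching the row-orthogonality relation <chi_3, chi_0> = [chi_3 = chi_0].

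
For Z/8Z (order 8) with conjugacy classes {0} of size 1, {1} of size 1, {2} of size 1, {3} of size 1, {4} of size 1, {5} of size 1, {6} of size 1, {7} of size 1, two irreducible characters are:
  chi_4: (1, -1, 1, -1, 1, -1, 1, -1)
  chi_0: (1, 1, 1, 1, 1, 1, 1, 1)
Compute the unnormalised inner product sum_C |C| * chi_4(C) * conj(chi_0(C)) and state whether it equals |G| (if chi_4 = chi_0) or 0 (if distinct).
Sum = 0; so <chi_4, chi_0> = 0 (distinct irreducibles are orthogonal).

Details: Compute term by term over conjugacy classes (|C| * chi_4(C) * conj(chi_0(C))):
  1*(1)*conj(1) + 1*(-1)*conj(1) + 1*(1)*conj(1) + 1*(-1)*conj(1) + 1*(1)*conj(1) + 1*(-1)*conj(1) + 1*(1)*conj(1) + 1*(-1)*conj(1)
  = (1) + (-1) + (1) + (-1) + (1) + (-1) + (1) + (-1)
  = 0.
(Exp terms are combined using exp(i*s)*conj(exp(i*t)) = exp(i*(s-t)), and sums of them are collapsed using the identity that for every m > 1 the m distinct m-th roots of unity sum to 0, e.g. 1 + exp(2*I*pi/3) + exp(-2*I*pi/3) = 0.)
Dividing by |G| = 8 gives 0/8 = 0, matching the row-orthogonality relation <chi_4, chi_0> = [chi_4 = chi_0].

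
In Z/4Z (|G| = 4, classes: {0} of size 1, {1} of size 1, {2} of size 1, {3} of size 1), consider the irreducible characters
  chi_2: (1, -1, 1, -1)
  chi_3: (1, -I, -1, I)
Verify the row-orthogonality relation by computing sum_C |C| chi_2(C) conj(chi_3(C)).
Sum = 0; so <chi_2, chi_3> = 0 (distinct irreducibles are orthogonal).

Compute term by term over conjugacy classes (|C| * chi_2(C) * conj(chi_3(C))):
  1*(1)*conj(1) + 1*(-1)*conj(-I) + 1*(1)*conj(-1) + 1*(-1)*conj(I)
  = (1) + (-I) + (-1) + (I)
  = 0.
(Exp terms are combined using exp(i*s)*conj(exp(i*t)) = exp(i*(s-t)), and sums of them are collapsed using the identity that for every m > 1 the m distinct m-th roots of unity sum to 0, e.g. 1 + exp(2*I*pi/3) + exp(-2*I*pi/3) = 0.)
Dividing by |G| = 4 gives 0/4 = 0, matching the row-orthogonality relation <chi_2, chi_3> = [chi_2 = chi_3].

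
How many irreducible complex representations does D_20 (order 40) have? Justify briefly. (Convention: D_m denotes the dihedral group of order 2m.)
13

Working: The number of irreducible complex representations of a finite group equals its number of conjugacy classes. D_20 has 13 conjugacy classes (n/2 + 3 for n even), so D_20 (order 40) has exactly 13 irreducible complex representations.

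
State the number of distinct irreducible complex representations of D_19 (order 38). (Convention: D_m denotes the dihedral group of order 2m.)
11

Solution. The number of irreducible complex representations of a finite group equals its number of conjugacy classes. D_19 has 11 conjugacy classes ((n+3)/2 for n odd), so D_19 (order 38) has exactly 11 irreducible complex representations.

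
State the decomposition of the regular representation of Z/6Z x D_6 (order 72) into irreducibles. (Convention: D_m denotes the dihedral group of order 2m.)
Each irreducible V_i of dimension d_i appears with multiplicity d_i, i.e. rho_reg = (direct sum over all irreducibles V_i) d_i V_i. The irreducible dimensions for Z/6Z x D_6 are 1, 1, 1, 1, 1, 1, 1, 1, 1, 1, 1, 1, 1, 1, 1, 1, 1, 1, 1, 1, 1, 1, 1, 1, 2, 2, 2, 2, 2, 2, 2, 2, 2, 2, 2, 2: 24 irreducibles of dimension 1, each with multiplicity 1; 12 irreducibles of dimension 2, each with multiplicity 2. Total dimension 24*1*1 + 12*2*2 = 72 = |G|.

Why: General theorem: in the regular representation of a finite group G, each irreducible appears with multiplicity equal to its dimension. Check: dim(rho_reg) = sum d_i^2 = 1 + 1 + 1 + 1 + 1 + 1 + 1 + 1 + 1 + 1 + 1 + 1 + 1 + 1 + 1 + 1 + 1 + 1 + 1 + 1 + 1 + 1 + 1 + 1 + 4 + 4 + 4 + 4 + 4 + 4 + 4 + 4 + 4 + 4 + 4 + 4 = 72 = |G|.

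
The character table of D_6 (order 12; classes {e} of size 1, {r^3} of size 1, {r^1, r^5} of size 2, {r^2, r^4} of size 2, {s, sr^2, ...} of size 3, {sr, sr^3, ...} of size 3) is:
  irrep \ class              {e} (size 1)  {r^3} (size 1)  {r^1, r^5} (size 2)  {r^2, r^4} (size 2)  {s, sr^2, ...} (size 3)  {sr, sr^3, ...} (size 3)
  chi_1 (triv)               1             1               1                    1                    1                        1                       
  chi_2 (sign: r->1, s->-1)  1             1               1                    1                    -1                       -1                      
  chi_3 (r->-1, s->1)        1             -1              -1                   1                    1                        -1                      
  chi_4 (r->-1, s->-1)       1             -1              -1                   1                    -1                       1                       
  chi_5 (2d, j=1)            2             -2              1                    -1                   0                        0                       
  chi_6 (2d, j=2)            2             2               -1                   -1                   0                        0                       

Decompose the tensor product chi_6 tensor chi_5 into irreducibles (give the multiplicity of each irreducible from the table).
chi_6 tensor chi_5 = chi_3 + chi_4 + chi_5 (all other irreducibles have multiplicity 0).

Reasoning: The character of a tensor product is the pointwise product (chi_6 * chi_5)(C) = chi_6(C) * chi_5(C):
  {e}: (2)*(2), {r^3}: (2)*(-2), {r^1, r^5}: (-1)*(1), {r^2, r^4}: (-1)*(-1), {s, sr^2, ...}: (0)*(0), {sr, sr^3, ...}: (0)*(0)
so (chi_6 * chi_5) takes values
  {e} -> 4, {r^3} -> -4, {r^1, r^5} -> -1, {r^2, r^4} -> 1, {s, sr^2, ...} -> 0, {sr, sr^3, ...} -> 0.
Now take the inner product of this character with each irreducible chi from the table, <chi_6*chi_5, chi> = (1/12) sum_C |C| (chi_6*chi_5)(C) conj(chi(C)):
  <chi_6*chi_5, chi_1> = (1/12)[1*(4)*conj(1) + 1*(-4)*conj(1) + 2*(-1)*conj(1) + 2*(1)*conj(1) + 3*(0)*conj(1) + 3*(0)*conj(1)]
      = (1/12)[(4) + (-4) + (-2) + (2) + (0) + (0)] = 0/12 = 0
  <chi_6*chi_5, chi_2> = (1/12)[1*(4)*conj(1) + 1*(-4)*conj(1) + 2*(-1)*conj(1) + 2*(1)*conj(1) + 3*(0)*conj(-1) + 3*(0)*conj(-1)]
      = (1/12)[(4) + (-4) + (-2) + (2) + (0) + (0)] = 0/12 = 0
  <chi_6*chi_5, chi_3> = (1/12)[1*(4)*conj(1) + 1*(-4)*conj(-1) + 2*(-1)*conj(-1) + 2*(1)*conj(1) + 3*(0)*conj(1) + 3*(0)*conj(-1)]
      = (1/12)[(4) + (4) + (2) + (2) + (0) + (0)] = 12/12 = 1
  <chi_6*chi_5, chi_4> = (1/12)[1*(4)*conj(1) + 1*(-4)*conj(-1) + 2*(-1)*conj(-1) + 2*(1)*conj(1) + 3*(0)*conj(-1) + 3*(0)*conj(1)]
      = (1/12)[(4) + (4) + (2) + (2) + (0) + (0)] = 12/12 = 1
  <chi_6*chi_5, chi_5> = (1/12)[1*(4)*conj(2) + 1*(-4)*conj(-2) + 2*(-1)*conj(1) + 2*(1)*conj(-1) + 3*(0)*conj(0) + 3*(0)*conj(0)]
      = (1/12)[(8) + (8) + (-2) + (-2) + (0) + (0)] = 12/12 = 1
  <chi_6*chi_5, chi_6> = (1/12)[1*(4)*conj(2) + 1*(-4)*conj(2) + 2*(-1)*conj(-1) + 2*(1)*conj(-1) + 3*(0)*conj(0) + 3*(0)*conj(0)]
      = (1/12)[(8) + (-8) + (2) + (-2) + (0) + (0)] = 0/12 = 0
Hence the multiplicities are chi_3: 1, chi_4: 1, chi_5: 1. Dimension check: dim(chi_6)*dim(chi_5) = 2*2 = 4 and sum (mult * dim) = 1*1 + 1*1 + 1*2 = 4.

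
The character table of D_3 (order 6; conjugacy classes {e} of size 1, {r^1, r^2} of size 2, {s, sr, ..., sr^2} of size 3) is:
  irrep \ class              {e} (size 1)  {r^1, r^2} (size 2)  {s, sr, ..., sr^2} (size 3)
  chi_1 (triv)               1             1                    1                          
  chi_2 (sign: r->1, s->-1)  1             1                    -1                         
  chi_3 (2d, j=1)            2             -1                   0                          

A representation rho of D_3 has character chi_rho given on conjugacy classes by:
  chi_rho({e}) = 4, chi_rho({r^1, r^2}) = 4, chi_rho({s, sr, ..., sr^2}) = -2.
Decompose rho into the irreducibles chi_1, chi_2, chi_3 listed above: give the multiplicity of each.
Multiplicities: chi_1: 1, chi_2: 3, chi_3: 0.

Explanation: Use <chi_rho, chi> = (1/|G|) sum_C |C| * chi_rho(C) * conj(chi(C)) with |G| = 6 for each irreducible chi in the table:
  <chi_rho, chi_1> = (1/6)[1*(4)*conj(1) + 2*(4)*conj(1) + 3*(-2)*conj(1)]
      = (1/6)[(4) + (8) + (-6)] = 6/6 = 1
  <chi_rho, chi_2> = (1/6)[1*(4)*conj(1) + 2*(4)*conj(1) + 3*(-2)*conj(-1)]
      = (1/6)[(4) + (8) + (6)] = 18/6 = 3
  <chi_rho, chi_3> = (1/6)[1*(4)*conj(2) + 2*(4)*conj(-1) + 3*(-2)*conj(0)]
      = (1/6)[(8) + (-8) + (0)] = 0/6 = 0
Dimension check: dim(rho) = sum (mult * dim) = 1*1 + 3*1 + 0*2 = 4 = chi_rho(e) = 4.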